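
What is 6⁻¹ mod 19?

16

gcd(19, 6) = 1.
By Bézout, 6×(-3) + 19×(1) = 1.
So 6×-3 ≡ 1 (mod 19), and -3 mod 19 = 16.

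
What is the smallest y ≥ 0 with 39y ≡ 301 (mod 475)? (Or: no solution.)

434

gcd(475, 39) = 1.
1 divides 301, so solutions exist.
By Bézout, 39×(134) + 475×(-11) = 1.
So 39×(134) ≡ 1 (mod 475); multiply by 301: y ≡ 40334 (mod 475).
Smallest nonnegative: y = 40334 mod 475 = 434.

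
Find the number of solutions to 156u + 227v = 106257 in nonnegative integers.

3

gcd(227, 156):
  227 = 1*156 + 71
  156 = 2*71 + 14
  71 = 5*14 + 1
  14 = 14*1
so gcd(227, 156) = 1.
Back-substitute for Bézout coefficients:
  1 = 71 - 5*14
  ... = 156*(-16) + 227*(11)
Scale by 106257: one solution is (-1700112, 1168827). Reduce u mod 227: (118, 387).
General: u = 118 + 227t, v = 387 - 156t.
u ≥ 0 ⇒ t ≥ 0; v ≥ 0 ⇒ t ≤ 2. So t ∈ [0, 2]: 3 solutions.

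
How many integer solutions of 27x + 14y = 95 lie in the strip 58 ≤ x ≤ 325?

gcd(27, 14) = 1.
By Bézout, 27·(-1) + 14·(2) = 1.
Particular solution: (3, 1).
General solution: x = 3 + 14t, y = 1 - 27t for integer t.
58 ≤ 3 + 14t ≤ 325 gives t ∈ [4, 23], which is 20 values.

20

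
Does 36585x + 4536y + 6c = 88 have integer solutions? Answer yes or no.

no

gcd(36585, 4536):
  36585 = 8·4536 + 297
  4536 = 15·297 + 81
  297 = 3·81 + 54
  81 = 1·54 + 27
  54 = 2·27
so gcd(36585, 4536) = 27.
gcd(27, 6) = 3.
3 does not divide 88 (remainder 1), so no integer solutions.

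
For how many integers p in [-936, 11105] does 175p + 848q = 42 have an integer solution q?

gcd(848, 175) = 1.
By Bézout, 175*(63) + 848*(-13) = 1.
Particular solution: (102, -21).
General solution: p = 102 + 848t, q = -21 - 175t for integer t.
-936 ≤ 102 + 848t ≤ 11105 gives t ∈ [-1, 12], which is 14 values.

14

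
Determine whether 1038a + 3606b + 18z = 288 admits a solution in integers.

gcd(3606, 1038):
  3606 = 3·1038 + 492
  1038 = 2·492 + 54
  492 = 9·54 + 6
  54 = 9·6
so gcd(3606, 1038) = 6.
gcd(6, 18) = 6.
6 divides 288, so integer solutions exist.

yes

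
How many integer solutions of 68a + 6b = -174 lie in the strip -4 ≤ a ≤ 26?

10

gcd(68, 6) = 2.
By Bézout, 68×(1) + 6×(-11) = 2.
Particular solution: (0, -29).
General solution: a = 0 + 3t, b = -29 - 34t for integer t.
-4 ≤ 0 + 3t ≤ 26 gives t ∈ [-1, 8], which is 10 values.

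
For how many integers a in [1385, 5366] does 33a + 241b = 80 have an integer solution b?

gcd(241, 33) = 1  (241 = 7·33 + 10, 33 = 3·10 + 3, 10 = 3·3 + 1, 3 = 3·1).
Back-substituting, 33·(-73) + 241·(10) = 1.
Scale by 80: particular solution (-5840, 800); reduce a mod 241: (185, -25).
General solution: a = 185 + 241t, b = -25 - 33t for integer t.
1385 ≤ 185 + 241t ≤ 5366 gives t ∈ [5, 21], which is 17 values.

17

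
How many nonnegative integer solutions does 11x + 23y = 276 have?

2

gcd(23, 11) = 1.
By Bézout, 11×(-2) + 23×(1) = 1.
One solution: (0, 12).
General: x = 0 + 23t, y = 12 - 11t.
x ≥ 0 ⇒ t ≥ 0; y ≥ 0 ⇒ t ≤ 1. So t ∈ [0, 1]: 2 solutions.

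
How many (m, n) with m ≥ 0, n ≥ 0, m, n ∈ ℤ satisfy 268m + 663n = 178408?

gcd(663, 268) = 1.
By Bézout, 268×(-47) + 663×(19) = 1.
One solution: (448, 88).
General: m = 448 + 663t, n = 88 - 268t.
m ≥ 0 ⇒ t ≥ 0; n ≥ 0 ⇒ t ≤ 0. So t ∈ [0, 0]: 1 solution.

1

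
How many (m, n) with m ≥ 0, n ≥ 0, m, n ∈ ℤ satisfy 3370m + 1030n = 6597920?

19

gcd(3370, 1030) = 10.
By Bézout, 3370×(-11) + 1030×(36) = 10.
One solution: (80, 6144).
General: m = 80 + 103t, n = 6144 - 337t.
m ≥ 0 ⇒ t ≥ 0; n ≥ 0 ⇒ t ≤ 18. So t ∈ [0, 18]: 19 solutions.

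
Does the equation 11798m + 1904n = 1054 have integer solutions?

gcd(11798, 1904) = 34  (11798 = 6·1904 + 374, 1904 = 5·374 + 34, 374 = 11·34).
34 divides 1054, so integer solutions exist.

yes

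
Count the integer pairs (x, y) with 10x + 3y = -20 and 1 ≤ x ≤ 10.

4

gcd(10, 3):
  10 = 3·3 + 1
  3 = 3·1
so gcd(10, 3) = 1.
Back-substitute for Bézout coefficients:
  1 = 10 - 3·3
  ... = 10·(1) + 3·(-3)
Scale by -20: particular solution (-20, 60); reduce x mod 3: (1, -10).
General solution: x = 1 + 3t, y = -10 - 10t for integer t.
1 ≤ 1 + 3t ≤ 10 gives t ∈ [0, 3], which is 4 values.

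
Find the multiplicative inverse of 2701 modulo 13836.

gcd(13836, 2701) = 1.
By Bézout, 2701·(1045) + 13836·(-204) = 1.
So 2701·1045 ≡ 1 (mod 13836), and 1045 mod 13836 = 1045.

1045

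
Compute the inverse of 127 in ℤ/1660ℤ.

gcd(1660, 127):
  1660 = 13*127 + 9
  127 = 14*9 + 1
  9 = 9*1
so gcd(1660, 127) = 1.
Back-substitute for Bézout coefficients:
  1 = 127 - 14*9
  ... = 127*(183) + 1660*(-14)
So 127*183 ≡ 1 (mod 1660), and 183 mod 1660 = 183.

183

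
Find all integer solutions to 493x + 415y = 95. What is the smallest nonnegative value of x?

230

gcd(493, 415):
  493 = 1·415 + 78
  415 = 5·78 + 25
  78 = 3·25 + 3
  25 = 8·3 + 1
  3 = 3·1
so gcd(493, 415) = 1.
1 divides 95, so solutions exist.
Back-substitute for Bézout coefficients:
  1 = 25 - 8·3
  ... = 493·(-133) + 415·(158)
Scale by 95/1 = 95: (x₀, y₀) = (-12635, 15010).
General solution: x = -12635 + 415t, y = 15010 - 493t for integer t.
x ≥ 0: smallest is -12635 mod 415 = 230 (at t = 31), with y = -273.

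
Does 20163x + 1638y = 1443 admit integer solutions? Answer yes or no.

gcd(20163, 1638):
  20163 = 12·1638 + 507
  1638 = 3·507 + 117
  507 = 4·117 + 39
  117 = 3·39
so gcd(20163, 1638) = 39.
39 divides 1443, so integer solutions exist.

yes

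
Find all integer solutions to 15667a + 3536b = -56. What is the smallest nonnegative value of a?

gcd(15667, 3536) = 1  (15667 = 4×3536 + 1523, 3536 = 2×1523 + 490, 1523 = 3×490 + 53, 490 = 9×53 + 13, 53 = 4×13 + 1, 13 = 13×1).
1 divides -56, so solutions exist.
Back-substituting, 15667×(267) + 3536×(-1183) = 1.
Scale by -56/1 = -56: (a₀, b₀) = (-14952, 66248).
General solution: a = -14952 + 3536t, b = 66248 - 15667t for integer t.
a ≥ 0: smallest is -14952 mod 3536 = 2728 (at t = 5), with b = -12087.

2728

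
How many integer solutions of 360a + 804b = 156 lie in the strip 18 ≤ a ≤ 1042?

gcd(804, 360) = 12  (804 = 2·360 + 84, 360 = 4·84 + 24, 84 = 3·24 + 12, 24 = 2·12).
Back-substituting, 360·(-29) + 804·(13) = 12.
Scale by 13: particular solution (-377, 169); reduce a mod 67: (25, -11).
General solution: a = 25 + 67t, b = -11 - 30t for integer t.
18 ≤ 25 + 67t ≤ 1042 gives t ∈ [0, 15], which is 16 values.

16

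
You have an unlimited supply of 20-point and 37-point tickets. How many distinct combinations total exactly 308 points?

Need nonnegative integers with 20j + 37k = 308.
gcd(20, 37) = 1, and 20·(13) + 37·(-7) = 1.
So (j₀, k₀) = (4004, -2156); general j = 4004 + 37t, k = -2156 - 20t.
j ≥ 0 ⇒ t ≥ -108; k ≥ 0 ⇒ t ≤ -108. That's 1 value of t.

1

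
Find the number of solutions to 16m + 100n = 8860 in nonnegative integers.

gcd(100, 16):
  100 = 6·16 + 4
  16 = 4·4
so gcd(100, 16) = 4.
Back-substitute for Bézout coefficients:
  4 = 100 - 6·16
  ... = 16·(-6) + 100·(1)
Scale by 2215: one solution is (-13290, 2215). Reduce m mod 25: (10, 87).
General: m = 10 + 25t, n = 87 - 4t.
m ≥ 0 ⇒ t ≥ 0; n ≥ 0 ⇒ t ≤ 21. So t ∈ [0, 21]: 22 solutions.

22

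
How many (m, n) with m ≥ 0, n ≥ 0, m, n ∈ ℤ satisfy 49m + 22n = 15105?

gcd(49, 22):
  49 = 2·22 + 5
  22 = 4·5 + 2
  5 = 2·2 + 1
  2 = 2·1
so gcd(49, 22) = 1.
Back-substitute for Bézout coefficients:
  1 = 5 - 2·2
  ... = 49·(9) + 22·(-20)
Scale by 15105: one solution is (135945, -302100). Reduce m mod 22: (7, 671).
General: m = 7 + 22t, n = 671 - 49t.
m ≥ 0 ⇒ t ≥ 0; n ≥ 0 ⇒ t ≤ 13. So t ∈ [0, 13]: 14 solutions.

14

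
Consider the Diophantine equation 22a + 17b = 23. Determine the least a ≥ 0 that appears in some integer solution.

8

gcd(22, 17):
  22 = 1·17 + 5
  17 = 3·5 + 2
  5 = 2·2 + 1
  2 = 2·1
so gcd(22, 17) = 1.
1 divides 23, so solutions exist.
Back-substitute for Bézout coefficients:
  1 = 5 - 2·2
  ... = 22·(7) + 17·(-9)
Scale by 23/1 = 23: (a₀, b₀) = (161, -207).
General solution: a = 161 + 17t, b = -207 - 22t for integer t.
a ≥ 0: smallest is 161 mod 17 = 8 (at t = -9), with b = -9.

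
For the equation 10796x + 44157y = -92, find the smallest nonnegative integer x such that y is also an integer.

37940

gcd(44157, 10796) = 1  (44157 = 4×10796 + 973, 10796 = 11×973 + 93, 973 = 10×93 + 43, 93 = 2×43 + 7, 43 = 6×7 + 1, 7 = 7×1).
1 divides -92, so solutions exist.
Back-substituting, 10796×(-6172) + 44157×(1509) = 1.
Scale by -92/1 = -92: (x₀, y₀) = (567824, -138828).
General solution: x = 567824 + 44157t, y = -138828 - 10796t for integer t.
x ≥ 0: smallest is 567824 mod 44157 = 37940 (at t = -12), with y = -9276.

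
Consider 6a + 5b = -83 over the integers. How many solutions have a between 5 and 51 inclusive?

gcd(6, 5):
  6 = 1*5 + 1
  5 = 5*1
so gcd(6, 5) = 1.
Back-substitute for Bézout coefficients:
  1 = 6 - 1*5
  ... = 6*(1) + 5*(-1)
Scale by -83: particular solution (-83, 83); reduce a mod 5: (2, -19).
General solution: a = 2 + 5t, b = -19 - 6t for integer t.
5 ≤ 2 + 5t ≤ 51 gives t ∈ [1, 9], which is 9 values.

9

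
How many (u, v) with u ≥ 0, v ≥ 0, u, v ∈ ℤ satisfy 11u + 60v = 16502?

gcd(60, 11) = 1.
By Bézout, 11*(11) + 60*(-2) = 1.
One solution: (22, 271).
General: u = 22 + 60t, v = 271 - 11t.
u ≥ 0 ⇒ t ≥ 0; v ≥ 0 ⇒ t ≤ 24. So t ∈ [0, 24]: 25 solutions.

25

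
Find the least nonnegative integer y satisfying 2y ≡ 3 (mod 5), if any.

gcd(5, 2) = 1  (5 = 2×2 + 1, 2 = 2×1).
1 divides 3, so solutions exist.
Back-substituting, 2×(-2) + 5×(1) = 1.
So 2×(-2) ≡ 1 (mod 5); multiply by 3: y ≡ -6 (mod 5).
Smallest nonnegative: y = -6 mod 5 = 4.

4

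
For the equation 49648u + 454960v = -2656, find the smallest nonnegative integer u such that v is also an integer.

8623

gcd(454960, 49648):
  454960 = 9*49648 + 8128
  49648 = 6*8128 + 880
  8128 = 9*880 + 208
  880 = 4*208 + 48
  208 = 4*48 + 16
  48 = 3*16
so gcd(454960, 49648) = 16.
16 divides -2656, so solutions exist.
Back-substitute for Bézout coefficients:
  16 = 208 - 4*48
  ... = 49648*(-8788) + 454960*(959)
Scale by -2656/16 = -166: (u₀, v₀) = (1458808, -159194).
General solution: u = 1458808 + 28435t, v = -159194 - 3103t for integer t.
u ≥ 0: smallest is 1458808 mod 28435 = 8623 (at t = -51), with v = -941.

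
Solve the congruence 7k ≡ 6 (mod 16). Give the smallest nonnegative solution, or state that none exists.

10

gcd(16, 7) = 1.
1 divides 6, so solutions exist.
By Bézout, 7*(7) + 16*(-3) = 1.
So 7*(7) ≡ 1 (mod 16); multiply by 6: k ≡ 42 (mod 16).
Smallest nonnegative: k = 42 mod 16 = 10.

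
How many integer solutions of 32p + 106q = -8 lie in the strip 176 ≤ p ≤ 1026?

16

gcd(106, 32) = 2  (106 = 3×32 + 10, 32 = 3×10 + 2, 10 = 5×2).
Back-substituting, 32×(10) + 106×(-3) = 2.
Scale by -4: particular solution (-40, 12); reduce p mod 53: (13, -4).
General solution: p = 13 + 53t, q = -4 - 16t for integer t.
176 ≤ 13 + 53t ≤ 1026 gives t ∈ [4, 19], which is 16 values.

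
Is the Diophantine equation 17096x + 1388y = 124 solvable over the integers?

gcd(17096, 1388) = 4  (17096 = 12*1388 + 440, 1388 = 3*440 + 68, 440 = 6*68 + 32, 68 = 2*32 + 4, 32 = 8*4).
4 divides 124, so integer solutions exist.

yes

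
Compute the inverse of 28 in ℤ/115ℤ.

37

gcd(115, 28):
  115 = 4×28 + 3
  28 = 9×3 + 1
  3 = 3×1
so gcd(115, 28) = 1.
Back-substitute for Bézout coefficients:
  1 = 28 - 9×3
  ... = 28×(37) + 115×(-9)
So 28×37 ≡ 1 (mod 115), and 37 mod 115 = 37.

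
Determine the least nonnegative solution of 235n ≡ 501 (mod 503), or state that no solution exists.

gcd(503, 235) = 1.
1 divides 501, so solutions exist.
By Bézout, 235*(-122) + 503*(57) = 1.
So 235*(-122) ≡ 1 (mod 503); multiply by 501: n ≡ -61122 (mod 503).
Smallest nonnegative: n = -61122 mod 503 = 244.

244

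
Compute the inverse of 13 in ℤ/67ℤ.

gcd(67, 13) = 1  (67 = 5*13 + 2, 13 = 6*2 + 1, 2 = 2*1).
Back-substituting, 13*(31) + 67*(-6) = 1.
So 13*31 ≡ 1 (mod 67), and 31 mod 67 = 31.

31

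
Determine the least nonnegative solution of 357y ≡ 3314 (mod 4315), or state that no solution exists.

gcd(4315, 357) = 1.
1 divides 3314, so solutions exist.
By Bézout, 357×(278) + 4315×(-23) = 1.
So 357×(278) ≡ 1 (mod 4315); multiply by 3314: y ≡ 921292 (mod 4315).
Smallest nonnegative: y = 921292 mod 4315 = 2197.

2197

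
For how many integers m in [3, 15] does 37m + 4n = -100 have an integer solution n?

gcd(37, 4) = 1  (37 = 9·4 + 1, 4 = 4·1).
Back-substituting, 37·(1) + 4·(-9) = 1.
Scale by -100: particular solution (-100, 900); reduce m mod 4: (0, -25).
General solution: m = 0 + 4t, n = -25 - 37t for integer t.
3 ≤ 0 + 4t ≤ 15 gives t ∈ [1, 3], which is 3 values.

3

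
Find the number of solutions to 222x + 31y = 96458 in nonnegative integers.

gcd(222, 31) = 1.
By Bézout, 222*(-6) + 31*(43) = 1.
One solution: (22, 2954).
General: x = 22 + 31t, y = 2954 - 222t.
x ≥ 0 ⇒ t ≥ 0; y ≥ 0 ⇒ t ≤ 13. So t ∈ [0, 13]: 14 solutions.

14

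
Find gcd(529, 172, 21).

gcd(529, 172):
  529 = 3*172 + 13
  172 = 13*13 + 3
  13 = 4*3 + 1
  3 = 3*1
so gcd(529, 172) = 1.
gcd(1, 21) = 1.

1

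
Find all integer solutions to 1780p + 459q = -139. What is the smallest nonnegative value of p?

191

gcd(1780, 459) = 1.
1 divides -139, so solutions exist.
By Bézout, 1780×(-41) + 459×(159) = 1.
Scale by -139/1 = -139: (p₀, q₀) = (5699, -22101).
General solution: p = 5699 + 459t, q = -22101 - 1780t for integer t.
p ≥ 0: smallest is 5699 mod 459 = 191 (at t = -12), with q = -741.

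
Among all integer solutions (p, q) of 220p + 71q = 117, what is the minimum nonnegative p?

gcd(220, 71) = 1  (220 = 3×71 + 7, 71 = 10×7 + 1, 7 = 7×1).
1 divides 117, so solutions exist.
Back-substituting, 220×(-10) + 71×(31) = 1.
Scale by 117/1 = 117: (p₀, q₀) = (-1170, 3627).
General solution: p = -1170 + 71t, q = 3627 - 220t for integer t.
p ≥ 0: smallest is -1170 mod 71 = 37 (at t = 17), with q = -113.

37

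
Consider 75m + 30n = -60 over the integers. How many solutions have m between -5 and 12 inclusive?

9

gcd(75, 30):
  75 = 2*30 + 15
  30 = 2*15
so gcd(75, 30) = 15.
Back-substitute for Bézout coefficients:
  15 = 75 - 2*30
  ... = 75*(1) + 30*(-2)
Scale by -4: particular solution (-4, 8); reduce m mod 2: (0, -2).
General solution: m = 0 + 2t, n = -2 - 5t for integer t.
-5 ≤ 0 + 2t ≤ 12 gives t ∈ [-2, 6], which is 9 values.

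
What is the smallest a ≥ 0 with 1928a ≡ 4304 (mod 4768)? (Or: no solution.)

482

gcd(4768, 1928) = 8  (4768 = 2·1928 + 912, 1928 = 2·912 + 104, 912 = 8·104 + 80, 104 = 1·80 + 24, 80 = 3·24 + 8, 24 = 3·8).
8 divides 4304, so solutions exist.
Back-substituting, 1928·(-183) + 4768·(74) = 8.
So 1928·(-183) ≡ 8 (mod 4768); multiply by 538: a ≡ -98454 (mod 596).
Smallest nonnegative: a = -98454 mod 596 = 482.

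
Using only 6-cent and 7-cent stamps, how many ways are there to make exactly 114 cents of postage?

Need nonnegative integers with 6j + 7k = 114.
gcd(6, 7) = 1, and 6·(-1) + 7·(1) = 1.
So (j₀, k₀) = (-114, 114); general j = -114 + 7t, k = 114 - 6t.
j ≥ 0 ⇒ t ≥ 17; k ≥ 0 ⇒ t ≤ 19. That's 3 values of t.

3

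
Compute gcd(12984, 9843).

3

gcd(12984, 9843) = 3  (12984 = 1×9843 + 3141, 9843 = 3×3141 + 420, 3141 = 7×420 + 201, 420 = 2×201 + 18, 201 = 11×18 + 3, 18 = 6×3).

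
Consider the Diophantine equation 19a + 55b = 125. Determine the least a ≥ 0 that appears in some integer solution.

50

gcd(55, 19):
  55 = 2*19 + 17
  19 = 1*17 + 2
  17 = 8*2 + 1
  2 = 2*1
so gcd(55, 19) = 1.
1 divides 125, so solutions exist.
Back-substitute for Bézout coefficients:
  1 = 17 - 8*2
  ... = 19*(-26) + 55*(9)
Scale by 125/1 = 125: (a₀, b₀) = (-3250, 1125).
General solution: a = -3250 + 55t, b = 1125 - 19t for integer t.
a ≥ 0: smallest is -3250 mod 55 = 50 (at t = 60), with b = -15.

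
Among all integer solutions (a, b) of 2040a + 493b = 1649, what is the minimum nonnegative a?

17

gcd(2040, 493) = 17.
17 divides 1649, so solutions exist.
By Bézout, 2040*(-7) + 493*(29) = 17.
Scale by 1649/17 = 97: (a₀, b₀) = (-679, 2813).
General solution: a = -679 + 29t, b = 2813 - 120t for integer t.
a ≥ 0: smallest is -679 mod 29 = 17 (at t = 24), with b = -67.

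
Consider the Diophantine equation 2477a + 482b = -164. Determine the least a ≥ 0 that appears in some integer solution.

422

gcd(2477, 482) = 1.
1 divides -164, so solutions exist.
By Bézout, 2477*(-223) + 482*(1146) = 1.
Scale by -164/1 = -164: (a₀, b₀) = (36572, -187944).
General solution: a = 36572 + 482t, b = -187944 - 2477t for integer t.
a ≥ 0: smallest is 36572 mod 482 = 422 (at t = -75), with b = -2169.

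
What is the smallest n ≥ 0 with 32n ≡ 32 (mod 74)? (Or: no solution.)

gcd(74, 32) = 2  (74 = 2*32 + 10, 32 = 3*10 + 2, 10 = 5*2).
2 divides 32, so solutions exist.
Back-substituting, 32*(7) + 74*(-3) = 2.
So 32*(7) ≡ 2 (mod 74); multiply by 16: n ≡ 112 (mod 37).
Smallest nonnegative: n = 112 mod 37 = 1.

1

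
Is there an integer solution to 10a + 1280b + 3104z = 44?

gcd(1280, 10) = 10  (1280 = 128·10).
gcd(10, 3104) = 2.
2 divides 44, so integer solutions exist.

yes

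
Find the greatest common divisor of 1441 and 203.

1

gcd(1441, 203):
  1441 = 7·203 + 20
  203 = 10·20 + 3
  20 = 6·3 + 2
  3 = 1·2 + 1
  2 = 2·1
so gcd(1441, 203) = 1.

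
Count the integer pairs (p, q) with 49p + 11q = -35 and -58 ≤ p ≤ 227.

26

gcd(49, 11) = 1  (49 = 4*11 + 5, 11 = 2*5 + 1, 5 = 5*1).
Back-substituting, 49*(-2) + 11*(9) = 1.
Scale by -35: particular solution (70, -315); reduce p mod 11: (4, -21).
General solution: p = 4 + 11t, q = -21 - 49t for integer t.
-58 ≤ 4 + 11t ≤ 227 gives t ∈ [-5, 20], which is 26 values.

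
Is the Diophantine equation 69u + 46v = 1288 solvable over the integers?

yes

gcd(69, 46) = 23  (69 = 1·46 + 23, 46 = 2·23).
23 divides 1288, so integer solutions exist.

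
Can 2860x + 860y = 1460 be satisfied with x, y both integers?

gcd(2860, 860) = 20  (2860 = 3*860 + 280, 860 = 3*280 + 20, 280 = 14*20).
20 divides 1460, so integer solutions exist.

yes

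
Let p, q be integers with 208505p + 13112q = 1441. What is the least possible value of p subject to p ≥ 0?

gcd(208505, 13112) = 11  (208505 = 15×13112 + 11825, 13112 = 1×11825 + 1287, 11825 = 9×1287 + 242, 1287 = 5×242 + 77, 242 = 3×77 + 11, 77 = 7×11).
11 divides 1441, so solutions exist.
Back-substituting, 208505×(163) + 13112×(-2592) = 11.
Scale by 1441/11 = 131: (p₀, q₀) = (21353, -339552).
General solution: p = 21353 + 1192t, q = -339552 - 18955t for integer t.
p ≥ 0: smallest is 21353 mod 1192 = 1089 (at t = -17), with q = -17317.

1089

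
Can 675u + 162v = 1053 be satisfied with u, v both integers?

yes

gcd(675, 162):
  675 = 4·162 + 27
  162 = 6·27
so gcd(675, 162) = 27.
27 divides 1053, so integer solutions exist.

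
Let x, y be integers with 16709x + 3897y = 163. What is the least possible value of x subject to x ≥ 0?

3845

gcd(16709, 3897):
  16709 = 4×3897 + 1121
  3897 = 3×1121 + 534
  1121 = 2×534 + 53
  534 = 10×53 + 4
  53 = 13×4 + 1
  4 = 4×1
so gcd(16709, 3897) = 1.
1 divides 163, so solutions exist.
Back-substitute for Bézout coefficients:
  1 = 53 - 13×4
  ... = 16709×(956) + 3897×(-4099)
Scale by 163/1 = 163: (x₀, y₀) = (155828, -668137).
General solution: x = 155828 + 3897t, y = -668137 - 16709t for integer t.
x ≥ 0: smallest is 155828 mod 3897 = 3845 (at t = -39), with y = -16486.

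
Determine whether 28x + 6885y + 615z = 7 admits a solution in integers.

yes

gcd(6885, 28) = 1  (6885 = 245·28 + 25, 28 = 1·25 + 3, 25 = 8·3 + 1, 3 = 3·1).
gcd(1, 615) = 1.
1 divides 7, so integer solutions exist.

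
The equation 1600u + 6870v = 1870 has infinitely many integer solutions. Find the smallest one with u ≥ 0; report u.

gcd(6870, 1600) = 10  (6870 = 4*1600 + 470, 1600 = 3*470 + 190, 470 = 2*190 + 90, 190 = 2*90 + 10, 90 = 9*10).
10 divides 1870, so solutions exist.
Back-substituting, 1600*(73) + 6870*(-17) = 10.
Scale by 1870/10 = 187: (u₀, v₀) = (13651, -3179).
General solution: u = 13651 + 687t, v = -3179 - 160t for integer t.
u ≥ 0: smallest is 13651 mod 687 = 598 (at t = -19), with v = -139.

598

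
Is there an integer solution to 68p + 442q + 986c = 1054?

gcd(442, 68) = 34  (442 = 6×68 + 34, 68 = 2×34).
gcd(34, 986) = 34.
34 divides 1054, so integer solutions exist.

yes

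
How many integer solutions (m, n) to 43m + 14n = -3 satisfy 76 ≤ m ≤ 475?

gcd(43, 14) = 1.
By Bézout, 43*(1) + 14*(-3) = 1.
Particular solution: (11, -34).
General solution: m = 11 + 14t, n = -34 - 43t for integer t.
76 ≤ 11 + 14t ≤ 475 gives t ∈ [5, 33], which is 29 values.

29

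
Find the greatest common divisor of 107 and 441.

1

gcd(441, 107):
  441 = 4·107 + 13
  107 = 8·13 + 3
  13 = 4·3 + 1
  3 = 3·1
so gcd(441, 107) = 1.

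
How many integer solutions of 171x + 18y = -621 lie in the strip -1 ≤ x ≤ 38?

20

gcd(171, 18) = 9.
By Bézout, 171*(1) + 18*(-9) = 9.
Particular solution: (1, -44).
General solution: x = 1 + 2t, y = -44 - 19t for integer t.
-1 ≤ 1 + 2t ≤ 38 gives t ∈ [-1, 18], which is 20 values.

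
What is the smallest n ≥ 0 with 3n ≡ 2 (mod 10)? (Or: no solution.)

4

gcd(10, 3) = 1  (10 = 3*3 + 1, 3 = 3*1).
1 divides 2, so solutions exist.
Back-substituting, 3*(-3) + 10*(1) = 1.
So 3*(-3) ≡ 1 (mod 10); multiply by 2: n ≡ -6 (mod 10).
Smallest nonnegative: n = -6 mod 10 = 4.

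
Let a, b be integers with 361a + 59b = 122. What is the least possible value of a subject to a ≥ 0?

gcd(361, 59) = 1  (361 = 6*59 + 7, 59 = 8*7 + 3, 7 = 2*3 + 1, 3 = 3*1).
1 divides 122, so solutions exist.
Back-substituting, 361*(17) + 59*(-104) = 1.
Scale by 122/1 = 122: (a₀, b₀) = (2074, -12688).
General solution: a = 2074 + 59t, b = -12688 - 361t for integer t.
a ≥ 0: smallest is 2074 mod 59 = 9 (at t = -35), with b = -53.

9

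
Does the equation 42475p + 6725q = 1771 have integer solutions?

no

gcd(42475, 6725) = 25  (42475 = 6×6725 + 2125, 6725 = 3×2125 + 350, 2125 = 6×350 + 25, 350 = 14×25).
25 does not divide 1771 (remainder 21), so no integer solutions.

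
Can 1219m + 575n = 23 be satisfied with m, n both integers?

yes

gcd(1219, 575) = 23  (1219 = 2×575 + 69, 575 = 8×69 + 23, 69 = 3×23).
23 divides 23, so integer solutions exist.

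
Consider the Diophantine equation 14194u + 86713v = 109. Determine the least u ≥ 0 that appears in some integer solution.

gcd(86713, 14194) = 1.
1 divides 109, so solutions exist.
By Bézout, 14194·(-16794) + 86713·(2749) = 1.
Scale by 109/1 = 109: (u₀, v₀) = (-1830546, 299641).
General solution: u = -1830546 + 86713t, v = 299641 - 14194t for integer t.
u ≥ 0: smallest is -1830546 mod 86713 = 77140 (at t = 22), with v = -12627.

77140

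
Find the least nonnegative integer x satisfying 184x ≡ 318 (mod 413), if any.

gcd(413, 184):
  413 = 2·184 + 45
  184 = 4·45 + 4
  45 = 11·4 + 1
  4 = 4·1
so gcd(413, 184) = 1.
1 divides 318, so solutions exist.
Back-substitute for Bézout coefficients:
  1 = 45 - 11·4
  ... = 184·(-101) + 413·(45)
So 184·(-101) ≡ 1 (mod 413); multiply by 318: x ≡ -32118 (mod 413).
Smallest nonnegative: x = -32118 mod 413 = 96.

96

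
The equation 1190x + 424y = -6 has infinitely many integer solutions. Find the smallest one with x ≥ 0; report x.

gcd(1190, 424):
  1190 = 2·424 + 342
  424 = 1·342 + 82
  342 = 4·82 + 14
  82 = 5·14 + 12
  14 = 1·12 + 2
  12 = 6·2
so gcd(1190, 424) = 2.
2 divides -6, so solutions exist.
Back-substitute for Bézout coefficients:
  2 = 14 - 1·12
  ... = 1190·(31) + 424·(-87)
Scale by -6/2 = -3: (x₀, y₀) = (-93, 261).
General solution: x = -93 + 212t, y = 261 - 595t for integer t.
x ≥ 0: smallest is -93 mod 212 = 119 (at t = 1), with y = -334.

119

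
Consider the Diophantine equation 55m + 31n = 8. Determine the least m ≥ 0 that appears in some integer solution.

21

gcd(55, 31) = 1  (55 = 1*31 + 24, 31 = 1*24 + 7, 24 = 3*7 + 3, 7 = 2*3 + 1, 3 = 3*1).
1 divides 8, so solutions exist.
Back-substituting, 55*(-9) + 31*(16) = 1.
Scale by 8/1 = 8: (m₀, n₀) = (-72, 128).
General solution: m = -72 + 31t, n = 128 - 55t for integer t.
m ≥ 0: smallest is -72 mod 31 = 21 (at t = 3), with n = -37.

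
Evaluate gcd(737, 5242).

1

gcd(5242, 737) = 1  (5242 = 7×737 + 83, 737 = 8×83 + 73, 83 = 1×73 + 10, 73 = 7×10 + 3, 10 = 3×3 + 1, 3 = 3×1).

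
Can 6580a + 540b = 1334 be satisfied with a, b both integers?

gcd(6580, 540) = 20  (6580 = 12*540 + 100, 540 = 5*100 + 40, 100 = 2*40 + 20, 40 = 2*20).
20 does not divide 1334 (remainder 14), so no integer solutions.

no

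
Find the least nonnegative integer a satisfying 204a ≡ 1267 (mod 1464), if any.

no solution

gcd(1464, 204) = 12.
12 does not divide 1267, so the congruence has no solution.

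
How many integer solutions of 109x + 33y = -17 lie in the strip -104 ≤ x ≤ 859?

gcd(109, 33):
  109 = 3·33 + 10
  33 = 3·10 + 3
  10 = 3·3 + 1
  3 = 3·1
so gcd(109, 33) = 1.
Back-substitute for Bézout coefficients:
  1 = 10 - 3·3
  ... = 109·(10) + 33·(-33)
Scale by -17: particular solution (-170, 561); reduce x mod 33: (28, -93).
General solution: x = 28 + 33t, y = -93 - 109t for integer t.
-104 ≤ 28 + 33t ≤ 859 gives t ∈ [-4, 25], which is 30 values.

30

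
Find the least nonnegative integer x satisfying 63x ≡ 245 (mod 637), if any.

14

gcd(637, 63) = 7.
7 divides 245, so solutions exist.
By Bézout, 63·(-10) + 637·(1) = 7.
So 63·(-10) ≡ 7 (mod 637); multiply by 35: x ≡ -350 (mod 91).
Smallest nonnegative: x = -350 mod 91 = 14.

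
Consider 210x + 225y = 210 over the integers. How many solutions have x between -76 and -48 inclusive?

gcd(225, 210) = 15  (225 = 1·210 + 15, 210 = 14·15).
Back-substituting, 210·(-1) + 225·(1) = 15.
Scale by 14: particular solution (-14, 14); reduce x mod 15: (1, 0).
General solution: x = 1 + 15t, y = 0 - 14t for integer t.
-76 ≤ 1 + 15t ≤ -48 gives t ∈ [-5, -4], which is 2 values.

2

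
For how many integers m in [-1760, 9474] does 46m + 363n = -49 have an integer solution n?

31

gcd(363, 46):
  363 = 7·46 + 41
  46 = 1·41 + 5
  41 = 8·5 + 1
  5 = 5·1
so gcd(363, 46) = 1.
Back-substitute for Bézout coefficients:
  1 = 41 - 8·5
  ... = 46·(-71) + 363·(9)
Scale by -49: particular solution (3479, -441); reduce m mod 363: (212, -27).
General solution: m = 212 + 363t, n = -27 - 46t for integer t.
-1760 ≤ 212 + 363t ≤ 9474 gives t ∈ [-5, 25], which is 31 values.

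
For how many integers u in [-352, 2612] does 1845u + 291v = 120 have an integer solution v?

gcd(1845, 291) = 3.
By Bézout, 1845·(-47) + 291·(298) = 3.
Particular solution: (60, -380).
General solution: u = 60 + 97t, v = -380 - 615t for integer t.
-352 ≤ 60 + 97t ≤ 2612 gives t ∈ [-4, 26], which is 31 values.

31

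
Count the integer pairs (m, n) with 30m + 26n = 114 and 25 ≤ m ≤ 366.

gcd(30, 26) = 2  (30 = 1·26 + 4, 26 = 6·4 + 2, 4 = 2·2).
Back-substituting, 30·(-6) + 26·(7) = 2.
Scale by 57: particular solution (-342, 399); reduce m mod 13: (9, -6).
General solution: m = 9 + 13t, n = -6 - 15t for integer t.
25 ≤ 9 + 13t ≤ 366 gives t ∈ [2, 27], which is 26 values.

26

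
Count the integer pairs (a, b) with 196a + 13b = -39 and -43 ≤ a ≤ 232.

21

gcd(196, 13):
  196 = 15*13 + 1
  13 = 13*1
so gcd(196, 13) = 1.
Back-substitute for Bézout coefficients:
  1 = 196 - 15*13
  ... = 196*(1) + 13*(-15)
Scale by -39: particular solution (-39, 585); reduce a mod 13: (0, -3).
General solution: a = 0 + 13t, b = -3 - 196t for integer t.
-43 ≤ 0 + 13t ≤ 232 gives t ∈ [-3, 17], which is 21 values.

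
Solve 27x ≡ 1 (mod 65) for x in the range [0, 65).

53

gcd(65, 27) = 1.
By Bézout, 27×(-12) + 65×(5) = 1.
So 27×-12 ≡ 1 (mod 65), and -12 mod 65 = 53.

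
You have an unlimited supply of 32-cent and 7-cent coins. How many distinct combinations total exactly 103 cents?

Need nonnegative integers with 32j + 7k = 103.
gcd(32, 7) = 1, and 32·(2) + 7·(-9) = 1.
So (j₀, k₀) = (206, -927); general j = 206 + 7t, k = -927 - 32t.
j ≥ 0 ⇒ t ≥ -29; k ≥ 0 ⇒ t ≤ -29. That's 1 value of t.

1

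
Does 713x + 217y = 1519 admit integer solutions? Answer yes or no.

gcd(713, 217) = 31  (713 = 3*217 + 62, 217 = 3*62 + 31, 62 = 2*31).
31 divides 1519, so integer solutions exist.

yes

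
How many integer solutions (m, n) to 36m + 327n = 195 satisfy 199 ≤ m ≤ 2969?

25

gcd(327, 36) = 3.
By Bézout, 36*(-9) + 327*(1) = 3.
Particular solution: (69, -7).
General solution: m = 69 + 109t, n = -7 - 12t for integer t.
199 ≤ 69 + 109t ≤ 2969 gives t ∈ [2, 26], which is 25 values.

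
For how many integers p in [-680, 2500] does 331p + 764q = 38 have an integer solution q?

gcd(764, 331) = 1  (764 = 2·331 + 102, 331 = 3·102 + 25, 102 = 4·25 + 2, 25 = 12·2 + 1, 2 = 2·1).
Back-substituting, 331·(367) + 764·(-159) = 1.
Scale by 38: particular solution (13946, -6042); reduce p mod 764: (194, -84).
General solution: p = 194 + 764t, q = -84 - 331t for integer t.
-680 ≤ 194 + 764t ≤ 2500 gives t ∈ [-1, 3], which is 5 values.

5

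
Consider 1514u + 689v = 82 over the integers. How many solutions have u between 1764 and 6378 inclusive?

gcd(1514, 689) = 1.
By Bézout, 1514·(76) + 689·(-167) = 1.
Particular solution: (31, -68).
General solution: u = 31 + 689t, v = -68 - 1514t for integer t.
1764 ≤ 31 + 689t ≤ 6378 gives t ∈ [3, 9], which is 7 values.

7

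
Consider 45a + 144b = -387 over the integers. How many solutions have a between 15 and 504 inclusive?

gcd(144, 45) = 9  (144 = 3·45 + 9, 45 = 5·9).
Back-substituting, 45·(-3) + 144·(1) = 9.
Scale by -43: particular solution (129, -43); reduce a mod 16: (1, -3).
General solution: a = 1 + 16t, b = -3 - 5t for integer t.
15 ≤ 1 + 16t ≤ 504 gives t ∈ [1, 31], which is 31 values.

31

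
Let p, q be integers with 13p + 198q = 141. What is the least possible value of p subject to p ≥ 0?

gcd(198, 13):
  198 = 15*13 + 3
  13 = 4*3 + 1
  3 = 3*1
so gcd(198, 13) = 1.
1 divides 141, so solutions exist.
Back-substitute for Bézout coefficients:
  1 = 13 - 4*3
  ... = 13*(61) + 198*(-4)
Scale by 141/1 = 141: (p₀, q₀) = (8601, -564).
General solution: p = 8601 + 198t, q = -564 - 13t for integer t.
p ≥ 0: smallest is 8601 mod 198 = 87 (at t = -43), with q = -5.

87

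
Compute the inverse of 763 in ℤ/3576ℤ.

gcd(3576, 763) = 1  (3576 = 4·763 + 524, 763 = 1·524 + 239, 524 = 2·239 + 46, 239 = 5·46 + 9, 46 = 5·9 + 1, 9 = 9·1).
Back-substituting, 763·(-389) + 3576·(83) = 1.
So 763·-389 ≡ 1 (mod 3576), and -389 mod 3576 = 3187.

3187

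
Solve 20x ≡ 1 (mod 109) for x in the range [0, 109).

gcd(109, 20) = 1  (109 = 5*20 + 9, 20 = 2*9 + 2, 9 = 4*2 + 1, 2 = 2*1).
Back-substituting, 20*(-49) + 109*(9) = 1.
So 20*-49 ≡ 1 (mod 109), and -49 mod 109 = 60.

60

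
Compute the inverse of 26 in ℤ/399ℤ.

gcd(399, 26) = 1  (399 = 15*26 + 9, 26 = 2*9 + 8, 9 = 1*8 + 1, 8 = 8*1).
Back-substituting, 26*(-46) + 399*(3) = 1.
So 26*-46 ≡ 1 (mod 399), and -46 mod 399 = 353.

353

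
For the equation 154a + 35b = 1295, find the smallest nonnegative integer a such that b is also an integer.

0

gcd(154, 35) = 7.
7 divides 1295, so solutions exist.
By Bézout, 154×(-2) + 35×(9) = 7.
Scale by 1295/7 = 185: (a₀, b₀) = (-370, 1665).
General solution: a = -370 + 5t, b = 1665 - 22t for integer t.
a ≥ 0: smallest is -370 mod 5 = 0 (at t = 74), with b = 37.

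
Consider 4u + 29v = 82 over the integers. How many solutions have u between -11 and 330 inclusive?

gcd(29, 4) = 1  (29 = 7×4 + 1, 4 = 4×1).
Back-substituting, 4×(-7) + 29×(1) = 1.
Scale by 82: particular solution (-574, 82); reduce u mod 29: (6, 2).
General solution: u = 6 + 29t, v = 2 - 4t for integer t.
-11 ≤ 6 + 29t ≤ 330 gives t ∈ [0, 11], which is 12 values.

12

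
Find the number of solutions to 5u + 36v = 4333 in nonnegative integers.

gcd(36, 5) = 1  (36 = 7×5 + 1, 5 = 5×1).
Back-substituting, 5×(-7) + 36×(1) = 1.
Scale by 4333: one solution is (-30331, 4333). Reduce u mod 36: (17, 118).
General: u = 17 + 36t, v = 118 - 5t.
u ≥ 0 ⇒ t ≥ 0; v ≥ 0 ⇒ t ≤ 23. So t ∈ [0, 23]: 24 solutions.

24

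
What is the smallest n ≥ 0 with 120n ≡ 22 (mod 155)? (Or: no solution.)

no solution

gcd(155, 120):
  155 = 1×120 + 35
  120 = 3×35 + 15
  35 = 2×15 + 5
  15 = 3×5
so gcd(155, 120) = 5.
5 does not divide 22, so the congruence has no solution.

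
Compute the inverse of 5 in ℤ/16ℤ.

gcd(16, 5):
  16 = 3·5 + 1
  5 = 5·1
so gcd(16, 5) = 1.
Back-substitute for Bézout coefficients:
  1 = 16 - 3·5
  ... = 5·(-3) + 16·(1)
So 5·-3 ≡ 1 (mod 16), and -3 mod 16 = 13.

13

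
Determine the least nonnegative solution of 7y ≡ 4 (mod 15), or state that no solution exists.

gcd(15, 7) = 1  (15 = 2·7 + 1, 7 = 7·1).
1 divides 4, so solutions exist.
Back-substituting, 7·(-2) + 15·(1) = 1.
So 7·(-2) ≡ 1 (mod 15); multiply by 4: y ≡ -8 (mod 15).
Smallest nonnegative: y = -8 mod 15 = 7.

7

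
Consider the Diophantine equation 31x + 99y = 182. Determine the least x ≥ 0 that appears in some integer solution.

gcd(99, 31) = 1  (99 = 3*31 + 6, 31 = 5*6 + 1, 6 = 6*1).
1 divides 182, so solutions exist.
Back-substituting, 31*(16) + 99*(-5) = 1.
Scale by 182/1 = 182: (x₀, y₀) = (2912, -910).
General solution: x = 2912 + 99t, y = -910 - 31t for integer t.
x ≥ 0: smallest is 2912 mod 99 = 41 (at t = -29), with y = -11.

41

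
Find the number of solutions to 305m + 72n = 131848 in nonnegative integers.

gcd(305, 72) = 1  (305 = 4×72 + 17, 72 = 4×17 + 4, 17 = 4×4 + 1, 4 = 4×1).
Back-substituting, 305×(17) + 72×(-72) = 1.
Scale by 131848: one solution is (2241416, -9493056). Reduce m mod 72: (56, 1594).
General: m = 56 + 72t, n = 1594 - 305t.
m ≥ 0 ⇒ t ≥ 0; n ≥ 0 ⇒ t ≤ 5. So t ∈ [0, 5]: 6 solutions.

6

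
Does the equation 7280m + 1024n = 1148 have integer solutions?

gcd(7280, 1024):
  7280 = 7*1024 + 112
  1024 = 9*112 + 16
  112 = 7*16
so gcd(7280, 1024) = 16.
16 does not divide 1148 (remainder 12), so no integer solutions.

no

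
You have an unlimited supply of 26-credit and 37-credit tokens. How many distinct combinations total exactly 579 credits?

1

Need nonnegative integers with 26j + 37k = 579.
gcd(26, 37) = 1, and 26·(10) + 37·(-7) = 1.
So (j₀, k₀) = (5790, -4053); general j = 5790 + 37t, k = -4053 - 26t.
j ≥ 0 ⇒ t ≥ -156; k ≥ 0 ⇒ t ≤ -156. That's 1 value of t.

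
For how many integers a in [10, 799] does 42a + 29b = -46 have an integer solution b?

27

gcd(42, 29):
  42 = 1×29 + 13
  29 = 2×13 + 3
  13 = 4×3 + 1
  3 = 3×1
so gcd(42, 29) = 1.
Back-substitute for Bézout coefficients:
  1 = 13 - 4×3
  ... = 42×(9) + 29×(-13)
Scale by -46: particular solution (-414, 598); reduce a mod 29: (21, -32).
General solution: a = 21 + 29t, b = -32 - 42t for integer t.
10 ≤ 21 + 29t ≤ 799 gives t ∈ [0, 26], which is 27 values.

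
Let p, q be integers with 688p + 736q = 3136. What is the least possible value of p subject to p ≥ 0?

gcd(736, 688):
  736 = 1*688 + 48
  688 = 14*48 + 16
  48 = 3*16
so gcd(736, 688) = 16.
16 divides 3136, so solutions exist.
Back-substitute for Bézout coefficients:
  16 = 688 - 14*48
  ... = 688*(15) + 736*(-14)
Scale by 3136/16 = 196: (p₀, q₀) = (2940, -2744).
General solution: p = 2940 + 46t, q = -2744 - 43t for integer t.
p ≥ 0: smallest is 2940 mod 46 = 42 (at t = -63), with q = -35.

42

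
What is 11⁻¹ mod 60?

11

gcd(60, 11):
  60 = 5*11 + 5
  11 = 2*5 + 1
  5 = 5*1
so gcd(60, 11) = 1.
Back-substitute for Bézout coefficients:
  1 = 11 - 2*5
  ... = 11*(11) + 60*(-2)
So 11*11 ≡ 1 (mod 60), and 11 mod 60 = 11.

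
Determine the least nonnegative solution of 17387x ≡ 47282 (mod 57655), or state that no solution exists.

gcd(57655, 17387) = 1.
1 divides 47282, so solutions exist.
By Bézout, 17387×(-6307) + 57655×(1902) = 1.
So 17387×(-6307) ≡ 1 (mod 57655); multiply by 47282: x ≡ -298207574 (mod 57655).
Smallest nonnegative: x = -298207574 mod 57655 = 41741.

41741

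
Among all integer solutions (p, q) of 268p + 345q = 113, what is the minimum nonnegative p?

gcd(345, 268) = 1  (345 = 1·268 + 77, 268 = 3·77 + 37, 77 = 2·37 + 3, 37 = 12·3 + 1, 3 = 3·1).
1 divides 113, so solutions exist.
Back-substituting, 268·(112) + 345·(-87) = 1.
Scale by 113/1 = 113: (p₀, q₀) = (12656, -9831).
General solution: p = 12656 + 345t, q = -9831 - 268t for integer t.
p ≥ 0: smallest is 12656 mod 345 = 236 (at t = -36), with q = -183.

236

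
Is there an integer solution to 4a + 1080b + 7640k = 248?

gcd(1080, 4) = 4  (1080 = 270*4).
gcd(4, 7640) = 4.
4 divides 248, so integer solutions exist.

yes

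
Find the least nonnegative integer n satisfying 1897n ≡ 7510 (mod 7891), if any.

7271

gcd(7891, 1897) = 1.
1 divides 7510, so solutions exist.
By Bézout, 1897*(-599) + 7891*(144) = 1.
So 1897*(-599) ≡ 1 (mod 7891); multiply by 7510: n ≡ -4498490 (mod 7891).
Smallest nonnegative: n = -4498490 mod 7891 = 7271.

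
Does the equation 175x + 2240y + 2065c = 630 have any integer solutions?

gcd(2240, 175) = 35  (2240 = 12×175 + 140, 175 = 1×140 + 35, 140 = 4×35).
gcd(35, 2065) = 35.
35 divides 630, so integer solutions exist.

yes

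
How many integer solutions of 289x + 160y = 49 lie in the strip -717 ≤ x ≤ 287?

gcd(289, 160) = 1  (289 = 1×160 + 129, 160 = 1×129 + 31, 129 = 4×31 + 5, 31 = 6×5 + 1, 5 = 5×1).
Back-substituting, 289×(-31) + 160×(56) = 1.
Scale by 49: particular solution (-1519, 2744); reduce x mod 160: (81, -146).
General solution: x = 81 + 160t, y = -146 - 289t for integer t.
-717 ≤ 81 + 160t ≤ 287 gives t ∈ [-4, 1], which is 6 values.

6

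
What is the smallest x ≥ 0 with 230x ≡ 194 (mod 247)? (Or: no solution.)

gcd(247, 230):
  247 = 1·230 + 17
  230 = 13·17 + 9
  17 = 1·9 + 8
  9 = 1·8 + 1
  8 = 8·1
so gcd(247, 230) = 1.
1 divides 194, so solutions exist.
Back-substitute for Bézout coefficients:
  1 = 9 - 1·8
  ... = 230·(29) + 247·(-27)
So 230·(29) ≡ 1 (mod 247); multiply by 194: x ≡ 5626 (mod 247).
Smallest nonnegative: x = 5626 mod 247 = 192.

192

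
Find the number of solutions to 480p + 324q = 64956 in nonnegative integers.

gcd(480, 324) = 12.
By Bézout, 480·(-2) + 324·(3) = 12.
One solution: (1, 199).
General: p = 1 + 27t, q = 199 - 40t.
p ≥ 0 ⇒ t ≥ 0; q ≥ 0 ⇒ t ≤ 4. So t ∈ [0, 4]: 5 solutions.

5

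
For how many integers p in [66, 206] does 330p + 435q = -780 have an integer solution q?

5

gcd(435, 330) = 15.
By Bézout, 330*(4) + 435*(-3) = 15.
Particular solution: (24, -20).
General solution: p = 24 + 29t, q = -20 - 22t for integer t.
66 ≤ 24 + 29t ≤ 206 gives t ∈ [2, 6], which is 5 values.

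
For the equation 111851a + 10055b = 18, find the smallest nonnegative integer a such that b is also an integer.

7973

gcd(111851, 10055) = 1  (111851 = 11·10055 + 1246, 10055 = 8·1246 + 87, 1246 = 14·87 + 28, 87 = 3·28 + 3, 28 = 9·3 + 1, 3 = 3·1).
1 divides 18, so solutions exist.
Back-substituting, 111851·(3236) + 10055·(-35997) = 1.
Scale by 18/1 = 18: (a₀, b₀) = (58248, -647946).
General solution: a = 58248 + 10055t, b = -647946 - 111851t for integer t.
a ≥ 0: smallest is 58248 mod 10055 = 7973 (at t = -5), with b = -88691.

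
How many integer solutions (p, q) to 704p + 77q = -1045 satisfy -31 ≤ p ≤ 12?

gcd(704, 77):
  704 = 9·77 + 11
  77 = 7·11
so gcd(704, 77) = 11.
Back-substitute for Bézout coefficients:
  11 = 704 - 9·77
  ... = 704·(1) + 77·(-9)
Scale by -95: particular solution (-95, 855); reduce p mod 7: (3, -41).
General solution: p = 3 + 7t, q = -41 - 64t for integer t.
-31 ≤ 3 + 7t ≤ 12 gives t ∈ [-4, 1], which is 6 values.

6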